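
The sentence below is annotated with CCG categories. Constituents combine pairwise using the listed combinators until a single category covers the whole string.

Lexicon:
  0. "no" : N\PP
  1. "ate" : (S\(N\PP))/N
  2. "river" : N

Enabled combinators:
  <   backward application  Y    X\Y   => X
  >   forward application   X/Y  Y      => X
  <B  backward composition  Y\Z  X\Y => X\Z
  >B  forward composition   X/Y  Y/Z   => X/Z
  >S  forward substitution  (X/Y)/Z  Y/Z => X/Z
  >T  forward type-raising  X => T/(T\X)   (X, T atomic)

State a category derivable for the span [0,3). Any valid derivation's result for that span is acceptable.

S

[0,3] S   <
  [0,1] "no" : N\PP
  [1,3] S\(N\PP)   >
    [1,2] "ate" : (S\(N\PP))/N
    [2,3] "river" : N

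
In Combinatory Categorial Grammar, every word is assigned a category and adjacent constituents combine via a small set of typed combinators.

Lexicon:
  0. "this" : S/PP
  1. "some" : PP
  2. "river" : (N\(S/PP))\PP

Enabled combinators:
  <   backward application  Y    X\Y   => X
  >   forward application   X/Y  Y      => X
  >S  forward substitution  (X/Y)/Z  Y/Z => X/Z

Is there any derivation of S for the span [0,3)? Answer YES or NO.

S/PP PP (N\(S/PP))\PP
CKY chart[0,3] = {N}; S ∉ chart

NO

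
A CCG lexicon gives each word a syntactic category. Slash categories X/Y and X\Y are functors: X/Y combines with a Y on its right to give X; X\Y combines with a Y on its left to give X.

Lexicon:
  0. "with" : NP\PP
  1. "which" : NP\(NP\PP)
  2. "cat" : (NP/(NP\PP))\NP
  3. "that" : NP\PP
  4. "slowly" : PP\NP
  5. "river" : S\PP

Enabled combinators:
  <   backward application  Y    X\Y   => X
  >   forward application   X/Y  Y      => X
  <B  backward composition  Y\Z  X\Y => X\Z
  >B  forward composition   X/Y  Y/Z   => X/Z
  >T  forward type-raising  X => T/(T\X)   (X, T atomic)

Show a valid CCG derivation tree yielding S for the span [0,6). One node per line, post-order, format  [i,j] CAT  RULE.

[0,6] S   <
  [0,4] NP   >
    [0,3] NP/(NP\PP)   <
      [0,2] NP   <
        [0,1] "with" : NP\PP
        [1,2] "which" : NP\(NP\PP)
      [2,3] "cat" : (NP/(NP\PP))\NP
    [3,4] "that" : NP\PP
  [4,6] S\NP   <B
    [4,5] "slowly" : PP\NP
    [5,6] "river" : S\PP

[0,1] NP\PP  lex  "with"
[1,2] NP\(NP\PP)  lex  "which"
[0,2] NP  <  k=1
[2,3] (NP/(NP\PP))\NP  lex  "cat"
[0,3] NP/(NP\PP)  <  k=2
[3,4] NP\PP  lex  "that"
[0,4] NP  >  k=3
[4,5] PP\NP  lex  "slowly"
[5,6] S\PP  lex  "river"
[4,6] S\NP  <B  k=5
[0,6] S  <  k=4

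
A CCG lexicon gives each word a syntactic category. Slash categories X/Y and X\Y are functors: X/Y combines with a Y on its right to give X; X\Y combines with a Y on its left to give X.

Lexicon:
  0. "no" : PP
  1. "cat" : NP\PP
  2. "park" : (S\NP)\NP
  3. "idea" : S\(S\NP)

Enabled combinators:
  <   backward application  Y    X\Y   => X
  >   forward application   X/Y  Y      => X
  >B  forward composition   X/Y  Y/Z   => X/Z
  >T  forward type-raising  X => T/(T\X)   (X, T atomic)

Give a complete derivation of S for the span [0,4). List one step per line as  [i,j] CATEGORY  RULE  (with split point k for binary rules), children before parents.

[0,1] PP  lex  "no"
[1,2] NP\PP  lex  "cat"
[0,2] NP  <  k=1
[2,3] (S\NP)\NP  lex  "park"
[0,3] S\NP  <  k=2
[3,4] S\(S\NP)  lex  "idea"
[0,4] S  <  k=3

[0,4] S   <
  [0,3] S\NP   <
    [0,2] NP   <
      [0,1] "no" : PP
      [1,2] "cat" : NP\PP
    [2,3] "park" : (S\NP)\NP
  [3,4] "idea" : S\(S\NP)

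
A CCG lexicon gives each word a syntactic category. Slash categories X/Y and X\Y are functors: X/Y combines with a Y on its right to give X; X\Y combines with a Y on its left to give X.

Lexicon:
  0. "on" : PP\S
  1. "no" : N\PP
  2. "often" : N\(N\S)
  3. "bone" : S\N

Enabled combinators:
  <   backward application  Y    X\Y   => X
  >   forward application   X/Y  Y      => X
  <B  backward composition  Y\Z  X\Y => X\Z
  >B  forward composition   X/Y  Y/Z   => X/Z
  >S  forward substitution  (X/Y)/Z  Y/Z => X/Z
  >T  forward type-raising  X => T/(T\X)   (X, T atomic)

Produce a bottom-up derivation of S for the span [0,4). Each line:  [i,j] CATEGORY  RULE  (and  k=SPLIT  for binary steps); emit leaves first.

[0,4] S   <
  [0,3] N   <
    [0,2] N\S   <B
      [0,1] "on" : PP\S
      [1,2] "no" : N\PP
    [2,3] "often" : N\(N\S)
  [3,4] "bone" : S\N

[0,1] PP\S  lex  "on"
[1,2] N\PP  lex  "no"
[0,2] N\S  <B  k=1
[2,3] N\(N\S)  lex  "often"
[0,3] N  <  k=2
[3,4] S\N  lex  "bone"
[0,4] S  <  k=3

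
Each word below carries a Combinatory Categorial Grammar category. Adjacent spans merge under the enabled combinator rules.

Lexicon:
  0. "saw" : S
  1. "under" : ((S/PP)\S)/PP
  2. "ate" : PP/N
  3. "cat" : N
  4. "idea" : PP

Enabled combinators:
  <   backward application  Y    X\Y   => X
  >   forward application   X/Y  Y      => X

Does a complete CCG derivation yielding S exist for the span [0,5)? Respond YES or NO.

[0,5] S   >
  [0,4] S/PP   <
    [0,1] "saw" : S
    [1,4] (S/PP)\S   >
      [1,2] "under" : ((S/PP)\S)/PP
      [2,4] PP   >
        [2,3] "ate" : PP/N
        [3,4] "cat" : N
  [4,5] "idea" : PP

YES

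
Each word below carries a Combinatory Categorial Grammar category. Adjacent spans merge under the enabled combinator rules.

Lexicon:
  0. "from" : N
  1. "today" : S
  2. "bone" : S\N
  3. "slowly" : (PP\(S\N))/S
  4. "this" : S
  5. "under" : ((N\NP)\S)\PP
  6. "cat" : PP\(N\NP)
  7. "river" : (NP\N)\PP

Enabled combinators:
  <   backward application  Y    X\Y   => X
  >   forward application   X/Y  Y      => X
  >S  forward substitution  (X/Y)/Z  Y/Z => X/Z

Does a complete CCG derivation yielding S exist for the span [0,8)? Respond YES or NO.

NO

N S S\N (PP\(S\N))/S S ((N\NP)\S)\PP PP\(N\NP) (NP\N)\PP
CKY chart[0,8] = {NP}; S ∉ chart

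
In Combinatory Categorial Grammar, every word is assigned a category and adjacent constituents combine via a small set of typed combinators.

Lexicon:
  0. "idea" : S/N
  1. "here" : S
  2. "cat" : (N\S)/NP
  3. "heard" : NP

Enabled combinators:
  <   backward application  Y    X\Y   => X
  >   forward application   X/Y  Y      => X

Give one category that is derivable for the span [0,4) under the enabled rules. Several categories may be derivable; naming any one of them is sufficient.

S

[0,4] S   >
  [0,1] "idea" : S/N
  [1,4] N   <
    [1,2] "here" : S
    [2,4] N\S   >
      [2,3] "cat" : (N\S)/NP
      [3,4] "heard" : NP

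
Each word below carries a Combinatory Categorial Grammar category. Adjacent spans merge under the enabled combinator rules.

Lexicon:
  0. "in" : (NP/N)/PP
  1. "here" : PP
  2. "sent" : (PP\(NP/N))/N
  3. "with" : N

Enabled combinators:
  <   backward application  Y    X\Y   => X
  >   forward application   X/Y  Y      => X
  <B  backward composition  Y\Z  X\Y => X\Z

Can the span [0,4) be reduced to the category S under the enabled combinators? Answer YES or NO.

NO

(NP/N)/PP PP (PP\(NP/N))/N N
CKY chart[0,4] = {PP}; S ∉ chart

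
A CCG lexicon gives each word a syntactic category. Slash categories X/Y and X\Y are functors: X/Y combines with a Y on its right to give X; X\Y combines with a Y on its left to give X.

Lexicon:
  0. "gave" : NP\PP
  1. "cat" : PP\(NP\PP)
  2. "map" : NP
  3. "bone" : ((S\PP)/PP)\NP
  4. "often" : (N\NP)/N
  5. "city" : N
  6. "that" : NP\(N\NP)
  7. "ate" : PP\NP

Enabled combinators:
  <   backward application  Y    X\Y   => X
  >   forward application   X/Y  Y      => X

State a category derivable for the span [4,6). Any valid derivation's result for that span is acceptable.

[0,8] S   <
  [0,2] PP   <
    [0,1] "gave" : NP\PP
    [1,2] "cat" : PP\(NP\PP)
  [2,8] S\PP   >
    [2,4] (S\PP)/PP   <
      [2,3] "map" : NP
      [3,4] "bone" : ((S\PP)/PP)\NP
    [4,8] PP   <
      [4,7] NP   <
        [4,6] N\NP   >
          [4,5] "often" : (N\NP)/N
          [5,6] "city" : N
        [6,7] "that" : NP\(N\NP)
      [7,8] "ate" : PP\NP

N\NP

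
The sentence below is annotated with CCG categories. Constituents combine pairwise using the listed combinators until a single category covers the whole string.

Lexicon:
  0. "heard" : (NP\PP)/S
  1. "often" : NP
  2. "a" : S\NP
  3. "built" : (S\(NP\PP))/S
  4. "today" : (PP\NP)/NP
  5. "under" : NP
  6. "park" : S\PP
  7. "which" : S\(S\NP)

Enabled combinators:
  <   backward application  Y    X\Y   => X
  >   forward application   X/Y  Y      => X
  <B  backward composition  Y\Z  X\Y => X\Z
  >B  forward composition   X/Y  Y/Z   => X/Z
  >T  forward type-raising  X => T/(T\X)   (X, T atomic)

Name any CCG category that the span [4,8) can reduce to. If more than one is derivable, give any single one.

S

[0,8] S   <
  [0,3] NP\PP   >
    [0,1] "heard" : (NP\PP)/S
    [1,3] S   >
      [1,2] S/(S\NP)   >T
        [1,2] "often" : NP
      [2,3] "a" : S\NP
  [3,8] S\(NP\PP)   >
    [3,4] "built" : (S\(NP\PP))/S
    [4,8] S   <
      [4,7] S\NP   <B
        [4,6] PP\NP   >
          [4,5] "today" : (PP\NP)/NP
          [5,6] "under" : NP
        [6,7] "park" : S\PP
      [7,8] "which" : S\(S\NP)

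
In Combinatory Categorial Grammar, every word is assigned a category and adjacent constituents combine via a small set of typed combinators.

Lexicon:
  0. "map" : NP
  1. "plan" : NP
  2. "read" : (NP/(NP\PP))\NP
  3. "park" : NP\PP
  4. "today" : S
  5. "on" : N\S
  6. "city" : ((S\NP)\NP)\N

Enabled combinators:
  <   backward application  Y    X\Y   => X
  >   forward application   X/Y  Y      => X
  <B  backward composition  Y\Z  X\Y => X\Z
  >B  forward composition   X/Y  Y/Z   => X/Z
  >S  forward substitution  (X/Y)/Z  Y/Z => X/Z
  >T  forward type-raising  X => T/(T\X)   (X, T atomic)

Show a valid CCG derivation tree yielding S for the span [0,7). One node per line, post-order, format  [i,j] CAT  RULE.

[0,1] NP  lex  "map"
[0,1] S/(S\NP)  >T
[1,2] NP  lex  "plan"
[2,3] (NP/(NP\PP))\NP  lex  "read"
[1,3] NP/(NP\PP)  <  k=2
[3,4] NP\PP  lex  "park"
[1,4] NP  >  k=3
[4,5] S  lex  "today"
[4,5] N/(N\S)  >T
[5,6] N\S  lex  "on"
[4,6] N  >  k=5
[6,7] ((S\NP)\NP)\N  lex  "city"
[4,7] (S\NP)\NP  <  k=6
[1,7] S\NP  <  k=4
[0,7] S  >  k=1

[0,7] S   >
  [0,1] S/(S\NP)   >T
    [0,1] "map" : NP
  [1,7] S\NP   <
    [1,4] NP   >
      [1,3] NP/(NP\PP)   <
        [1,2] "plan" : NP
        [2,3] "read" : (NP/(NP\PP))\NP
      [3,4] "park" : NP\PP
    [4,7] (S\NP)\NP   <
      [4,6] N   >
        [4,5] N/(N\S)   >T
          [4,5] "today" : S
        [5,6] "on" : N\S
      [6,7] "city" : ((S\NP)\NP)\N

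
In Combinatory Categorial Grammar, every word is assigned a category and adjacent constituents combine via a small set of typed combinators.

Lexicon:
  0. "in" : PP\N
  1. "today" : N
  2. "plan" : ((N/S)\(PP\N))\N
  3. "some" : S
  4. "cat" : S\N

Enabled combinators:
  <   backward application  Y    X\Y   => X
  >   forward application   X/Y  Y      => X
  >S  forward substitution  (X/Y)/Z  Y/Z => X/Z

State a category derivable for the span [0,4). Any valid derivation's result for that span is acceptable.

[0,5] S   <
  [0,4] N   >
    [0,3] N/S   <
      [0,1] "in" : PP\N
      [1,3] (N/S)\(PP\N)   <
        [1,2] "today" : N
        [2,3] "plan" : ((N/S)\(PP\N))\N
    [3,4] "some" : S
  [4,5] "cat" : S\N

N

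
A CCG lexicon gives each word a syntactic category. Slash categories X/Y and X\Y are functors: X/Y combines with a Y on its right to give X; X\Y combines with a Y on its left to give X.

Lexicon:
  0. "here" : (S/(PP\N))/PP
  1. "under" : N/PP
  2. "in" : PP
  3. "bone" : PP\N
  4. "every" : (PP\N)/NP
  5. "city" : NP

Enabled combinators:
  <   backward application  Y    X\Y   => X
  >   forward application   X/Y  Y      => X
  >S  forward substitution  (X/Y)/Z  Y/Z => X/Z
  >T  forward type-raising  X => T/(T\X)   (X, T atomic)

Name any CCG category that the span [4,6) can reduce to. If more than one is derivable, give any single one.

PP\N

[0,6] S   >
  [0,4] S/(PP\N)   >
    [0,1] "here" : (S/(PP\N))/PP
    [1,4] PP   <
      [1,3] N   >
        [1,2] "under" : N/PP
        [2,3] "in" : PP
      [3,4] "bone" : PP\N
  [4,6] PP\N   >
    [4,5] "every" : (PP\N)/NP
    [5,6] "city" : NP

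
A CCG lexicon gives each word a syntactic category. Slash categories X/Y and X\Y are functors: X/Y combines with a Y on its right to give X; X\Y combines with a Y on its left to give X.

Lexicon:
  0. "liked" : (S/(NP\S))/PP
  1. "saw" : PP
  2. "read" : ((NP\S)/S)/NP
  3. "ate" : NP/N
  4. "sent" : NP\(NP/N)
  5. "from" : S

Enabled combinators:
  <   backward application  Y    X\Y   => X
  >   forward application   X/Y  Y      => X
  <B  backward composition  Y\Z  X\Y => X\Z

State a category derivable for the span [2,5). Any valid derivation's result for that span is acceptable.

[0,6] S   >
  [0,2] S/(NP\S)   >
    [0,1] "liked" : (S/(NP\S))/PP
    [1,2] "saw" : PP
  [2,6] NP\S   >
    [2,5] (NP\S)/S   >
      [2,3] "read" : ((NP\S)/S)/NP
      [3,5] NP   <
        [3,4] "ate" : NP/N
        [4,5] "sent" : NP\(NP/N)
    [5,6] "from" : S

(NP\S)/S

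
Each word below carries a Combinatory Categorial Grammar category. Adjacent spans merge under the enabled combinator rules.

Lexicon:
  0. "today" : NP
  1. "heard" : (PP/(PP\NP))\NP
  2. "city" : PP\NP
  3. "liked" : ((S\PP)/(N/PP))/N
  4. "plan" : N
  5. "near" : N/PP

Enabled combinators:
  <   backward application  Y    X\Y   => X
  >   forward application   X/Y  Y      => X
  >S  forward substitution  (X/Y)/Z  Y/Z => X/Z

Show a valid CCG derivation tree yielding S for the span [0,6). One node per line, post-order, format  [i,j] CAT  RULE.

[0,6] S   <
  [0,3] PP   >
    [0,2] PP/(PP\NP)   <
      [0,1] "today" : NP
      [1,2] "heard" : (PP/(PP\NP))\NP
    [2,3] "city" : PP\NP
  [3,6] S\PP   >
    [3,5] (S\PP)/(N/PP)   >
      [3,4] "liked" : ((S\PP)/(N/PP))/N
      [4,5] "plan" : N
    [5,6] "near" : N/PP

[0,1] NP  lex  "today"
[1,2] (PP/(PP\NP))\NP  lex  "heard"
[0,2] PP/(PP\NP)  <  k=1
[2,3] PP\NP  lex  "city"
[0,3] PP  >  k=2
[3,4] ((S\PP)/(N/PP))/N  lex  "liked"
[4,5] N  lex  "plan"
[3,5] (S\PP)/(N/PP)  >  k=4
[5,6] N/PP  lex  "near"
[3,6] S\PP  >  k=5
[0,6] S  <  k=3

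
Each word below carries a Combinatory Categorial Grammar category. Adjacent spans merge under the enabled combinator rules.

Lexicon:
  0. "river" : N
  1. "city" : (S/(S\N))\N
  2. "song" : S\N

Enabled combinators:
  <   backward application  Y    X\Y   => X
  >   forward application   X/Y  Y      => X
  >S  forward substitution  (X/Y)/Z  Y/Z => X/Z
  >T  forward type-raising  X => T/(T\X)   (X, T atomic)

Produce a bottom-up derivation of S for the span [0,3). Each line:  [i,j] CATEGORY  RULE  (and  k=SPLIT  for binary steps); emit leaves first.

[0,3] S   >
  [0,2] S/(S\N)   <
    [0,1] "river" : N
    [1,2] "city" : (S/(S\N))\N
  [2,3] "song" : S\N

[0,1] N  lex  "river"
[1,2] (S/(S\N))\N  lex  "city"
[0,2] S/(S\N)  <  k=1
[2,3] S\N  lex  "song"
[0,3] S  >  k=2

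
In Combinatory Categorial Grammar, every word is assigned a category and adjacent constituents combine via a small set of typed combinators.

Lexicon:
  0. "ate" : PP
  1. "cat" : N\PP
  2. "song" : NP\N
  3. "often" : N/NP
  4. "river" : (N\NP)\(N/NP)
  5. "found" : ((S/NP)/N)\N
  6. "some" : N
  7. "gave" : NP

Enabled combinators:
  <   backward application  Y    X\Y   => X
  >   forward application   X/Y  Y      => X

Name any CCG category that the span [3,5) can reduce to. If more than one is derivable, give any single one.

[0,8] S   >
  [0,7] S/NP   >
    [0,6] (S/NP)/N   <
      [0,5] N   <
        [0,3] NP   <
          [0,2] N   <
            [0,1] "ate" : PP
            [1,2] "cat" : N\PP
          [2,3] "song" : NP\N
        [3,5] N\NP   <
          [3,4] "often" : N/NP
          [4,5] "river" : (N\NP)\(N/NP)
      [5,6] "found" : ((S/NP)/N)\N
    [6,7] "some" : N
  [7,8] "gave" : NP

N\NP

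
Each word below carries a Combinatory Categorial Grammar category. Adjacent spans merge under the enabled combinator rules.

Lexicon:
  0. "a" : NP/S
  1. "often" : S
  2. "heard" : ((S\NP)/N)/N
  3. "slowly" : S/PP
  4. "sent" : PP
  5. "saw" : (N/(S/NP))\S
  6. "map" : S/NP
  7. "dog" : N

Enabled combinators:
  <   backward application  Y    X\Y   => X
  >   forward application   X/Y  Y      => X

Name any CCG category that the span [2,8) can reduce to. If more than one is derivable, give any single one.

[0,8] S   <
  [0,2] NP   >
    [0,1] "a" : NP/S
    [1,2] "often" : S
  [2,8] S\NP   >
    [2,7] (S\NP)/N   >
      [2,3] "heard" : ((S\NP)/N)/N
      [3,7] N   >
        [3,6] N/(S/NP)   <
          [3,5] S   >
            [3,4] "slowly" : S/PP
            [4,5] "sent" : PP
          [5,6] "saw" : (N/(S/NP))\S
        [6,7] "map" : S/NP
    [7,8] "dog" : N

S\NP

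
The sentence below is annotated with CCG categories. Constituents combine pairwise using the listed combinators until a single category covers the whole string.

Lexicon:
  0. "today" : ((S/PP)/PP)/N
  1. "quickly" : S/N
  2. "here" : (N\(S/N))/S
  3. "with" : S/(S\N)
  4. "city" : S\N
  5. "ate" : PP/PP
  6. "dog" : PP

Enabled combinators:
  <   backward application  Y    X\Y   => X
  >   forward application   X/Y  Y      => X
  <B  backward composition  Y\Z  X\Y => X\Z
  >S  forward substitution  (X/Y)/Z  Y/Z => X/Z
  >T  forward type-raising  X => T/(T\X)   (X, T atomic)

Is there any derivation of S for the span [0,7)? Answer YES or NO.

[0,7] S   >
  [0,6] S/PP   >S
    [0,5] (S/PP)/PP   >
      [0,1] "today" : ((S/PP)/PP)/N
      [1,5] N   <
        [1,2] "quickly" : S/N
        [2,5] N\(S/N)   >
          [2,3] "here" : (N\(S/N))/S
          [3,5] S   >
            [3,4] "with" : S/(S\N)
            [4,5] "city" : S\N
    [5,6] "ate" : PP/PP
  [6,7] "dog" : PP

YES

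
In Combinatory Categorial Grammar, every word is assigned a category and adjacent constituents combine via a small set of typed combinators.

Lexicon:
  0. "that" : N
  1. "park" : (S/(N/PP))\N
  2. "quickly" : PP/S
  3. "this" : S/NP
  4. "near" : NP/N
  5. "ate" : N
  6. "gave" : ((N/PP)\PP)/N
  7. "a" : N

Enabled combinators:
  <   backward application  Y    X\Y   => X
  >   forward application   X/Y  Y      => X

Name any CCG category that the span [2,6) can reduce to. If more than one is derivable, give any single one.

PP

[0,8] S   >
  [0,2] S/(N/PP)   <
    [0,1] "that" : N
    [1,2] "park" : (S/(N/PP))\N
  [2,8] N/PP   <
    [2,6] PP   >
      [2,3] "quickly" : PP/S
      [3,6] S   >
        [3,4] "this" : S/NP
        [4,6] NP   >
          [4,5] "near" : NP/N
          [5,6] "ate" : N
    [6,8] (N/PP)\PP   >
      [6,7] "gave" : ((N/PP)\PP)/N
      [7,8] "a" : N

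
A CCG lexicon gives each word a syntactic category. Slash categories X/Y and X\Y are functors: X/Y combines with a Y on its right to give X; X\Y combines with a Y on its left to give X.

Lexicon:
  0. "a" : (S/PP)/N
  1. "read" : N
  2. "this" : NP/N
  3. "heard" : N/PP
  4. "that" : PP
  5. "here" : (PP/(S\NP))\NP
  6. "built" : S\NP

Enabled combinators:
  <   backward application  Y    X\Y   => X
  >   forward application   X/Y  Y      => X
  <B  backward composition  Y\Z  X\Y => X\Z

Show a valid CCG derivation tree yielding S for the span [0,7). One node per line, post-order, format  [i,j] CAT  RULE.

[0,7] S   >
  [0,2] S/PP   >
    [0,1] "a" : (S/PP)/N
    [1,2] "read" : N
  [2,7] PP   >
    [2,6] PP/(S\NP)   <
      [2,5] NP   >
        [2,3] "this" : NP/N
        [3,5] N   >
          [3,4] "heard" : N/PP
          [4,5] "that" : PP
      [5,6] "here" : (PP/(S\NP))\NP
    [6,7] "built" : S\NP

[0,1] (S/PP)/N  lex  "a"
[1,2] N  lex  "read"
[0,2] S/PP  >  k=1
[2,3] NP/N  lex  "this"
[3,4] N/PP  lex  "heard"
[4,5] PP  lex  "that"
[3,5] N  >  k=4
[2,5] NP  >  k=3
[5,6] (PP/(S\NP))\NP  lex  "here"
[2,6] PP/(S\NP)  <  k=5
[6,7] S\NP  lex  "built"
[2,7] PP  >  k=6
[0,7] S  >  k=2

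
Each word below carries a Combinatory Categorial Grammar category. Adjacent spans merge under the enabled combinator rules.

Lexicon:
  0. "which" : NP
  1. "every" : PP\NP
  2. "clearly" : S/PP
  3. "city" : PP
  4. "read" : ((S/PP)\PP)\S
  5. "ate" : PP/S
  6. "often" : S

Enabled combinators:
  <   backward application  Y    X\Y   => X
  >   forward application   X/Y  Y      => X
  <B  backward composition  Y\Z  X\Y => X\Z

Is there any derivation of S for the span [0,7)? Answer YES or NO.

YES

[0,7] S   >
  [0,5] S/PP   <
    [0,2] PP   <
      [0,1] "which" : NP
      [1,2] "every" : PP\NP
    [2,5] (S/PP)\PP   <
      [2,4] S   >
        [2,3] "clearly" : S/PP
        [3,4] "city" : PP
      [4,5] "read" : ((S/PP)\PP)\S
  [5,7] PP   >
    [5,6] "ate" : PP/S
    [6,7] "often" : S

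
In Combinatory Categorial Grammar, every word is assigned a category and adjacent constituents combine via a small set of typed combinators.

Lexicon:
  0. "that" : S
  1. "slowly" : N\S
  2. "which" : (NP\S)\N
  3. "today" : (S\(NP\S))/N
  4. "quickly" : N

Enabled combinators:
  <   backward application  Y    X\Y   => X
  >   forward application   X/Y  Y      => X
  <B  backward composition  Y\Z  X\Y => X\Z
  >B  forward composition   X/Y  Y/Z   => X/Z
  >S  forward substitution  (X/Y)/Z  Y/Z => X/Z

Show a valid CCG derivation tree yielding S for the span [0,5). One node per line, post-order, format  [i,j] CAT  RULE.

[0,1] S  lex  "that"
[1,2] N\S  lex  "slowly"
[0,2] N  <  k=1
[2,3] (NP\S)\N  lex  "which"
[0,3] NP\S  <  k=2
[3,4] (S\(NP\S))/N  lex  "today"
[4,5] N  lex  "quickly"
[3,5] S\(NP\S)  >  k=4
[0,5] S  <  k=3

[0,5] S   <
  [0,3] NP\S   <
    [0,2] N   <
      [0,1] "that" : S
      [1,2] "slowly" : N\S
    [2,3] "which" : (NP\S)\N
  [3,5] S\(NP\S)   >
    [3,4] "today" : (S\(NP\S))/N
    [4,5] "quickly" : N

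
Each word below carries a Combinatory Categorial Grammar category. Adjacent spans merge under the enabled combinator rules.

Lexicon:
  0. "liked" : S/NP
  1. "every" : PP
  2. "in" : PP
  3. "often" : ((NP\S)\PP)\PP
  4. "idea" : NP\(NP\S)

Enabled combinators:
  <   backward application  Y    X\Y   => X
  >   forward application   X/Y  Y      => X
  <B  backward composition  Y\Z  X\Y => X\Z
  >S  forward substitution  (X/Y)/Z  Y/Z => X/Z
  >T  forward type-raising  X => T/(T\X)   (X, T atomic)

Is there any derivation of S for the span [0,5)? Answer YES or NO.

[0,5] S   >
  [0,1] "liked" : S/NP
  [1,5] NP   <
    [1,4] NP\S   <
      [1,2] "every" : PP
      [2,4] (NP\S)\PP   <
        [2,3] "in" : PP
        [3,4] "often" : ((NP\S)\PP)\PP
    [4,5] "idea" : NP\(NP\S)

YES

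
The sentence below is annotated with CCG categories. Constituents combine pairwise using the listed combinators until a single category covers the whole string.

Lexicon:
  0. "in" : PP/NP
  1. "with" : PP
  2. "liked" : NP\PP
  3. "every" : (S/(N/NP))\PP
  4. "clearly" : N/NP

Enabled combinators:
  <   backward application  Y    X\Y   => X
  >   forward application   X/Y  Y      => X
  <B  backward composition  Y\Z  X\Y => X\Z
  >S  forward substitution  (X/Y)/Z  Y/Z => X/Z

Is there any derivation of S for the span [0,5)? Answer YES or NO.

[0,5] S   >
  [0,4] S/(N/NP)   <
    [0,3] PP   >
      [0,1] "in" : PP/NP
      [1,3] NP   <
        [1,2] "with" : PP
        [2,3] "liked" : NP\PP
    [3,4] "every" : (S/(N/NP))\PP
  [4,5] "clearly" : N/NP

YES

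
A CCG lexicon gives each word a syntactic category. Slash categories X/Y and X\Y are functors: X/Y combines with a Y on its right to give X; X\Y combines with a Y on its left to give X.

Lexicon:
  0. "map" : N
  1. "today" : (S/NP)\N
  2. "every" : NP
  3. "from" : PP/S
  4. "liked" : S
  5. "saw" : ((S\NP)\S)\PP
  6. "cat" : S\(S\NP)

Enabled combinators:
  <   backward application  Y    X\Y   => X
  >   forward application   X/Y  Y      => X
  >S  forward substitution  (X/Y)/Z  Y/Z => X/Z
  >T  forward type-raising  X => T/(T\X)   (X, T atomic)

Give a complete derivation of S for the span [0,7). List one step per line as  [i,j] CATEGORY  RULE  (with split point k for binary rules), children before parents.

[0,7] S   <
  [0,6] S\NP   <
    [0,3] S   >
      [0,2] S/NP   <
        [0,1] "map" : N
        [1,2] "today" : (S/NP)\N
      [2,3] "every" : NP
    [3,6] (S\NP)\S   <
      [3,5] PP   >
        [3,4] "from" : PP/S
        [4,5] "liked" : S
      [5,6] "saw" : ((S\NP)\S)\PP
  [6,7] "cat" : S\(S\NP)

[0,1] N  lex  "map"
[1,2] (S/NP)\N  lex  "today"
[0,2] S/NP  <  k=1
[2,3] NP  lex  "every"
[0,3] S  >  k=2
[3,4] PP/S  lex  "from"
[4,5] S  lex  "liked"
[3,5] PP  >  k=4
[5,6] ((S\NP)\S)\PP  lex  "saw"
[3,6] (S\NP)\S  <  k=5
[0,6] S\NP  <  k=3
[6,7] S\(S\NP)  lex  "cat"
[0,7] S  <  k=6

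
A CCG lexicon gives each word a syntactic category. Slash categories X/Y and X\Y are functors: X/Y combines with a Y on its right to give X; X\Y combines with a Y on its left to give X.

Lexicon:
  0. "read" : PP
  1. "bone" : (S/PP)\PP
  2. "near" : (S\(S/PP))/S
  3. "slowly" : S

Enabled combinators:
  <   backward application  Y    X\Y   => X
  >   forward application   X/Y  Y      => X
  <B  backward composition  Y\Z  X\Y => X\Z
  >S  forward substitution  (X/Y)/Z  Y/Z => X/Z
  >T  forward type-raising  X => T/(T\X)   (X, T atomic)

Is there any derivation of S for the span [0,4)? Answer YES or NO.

YES

[0,4] S   <
  [0,2] S/PP   <
    [0,1] "read" : PP
    [1,2] "bone" : (S/PP)\PP
  [2,4] S\(S/PP)   >
    [2,3] "near" : (S\(S/PP))/S
    [3,4] "slowly" : S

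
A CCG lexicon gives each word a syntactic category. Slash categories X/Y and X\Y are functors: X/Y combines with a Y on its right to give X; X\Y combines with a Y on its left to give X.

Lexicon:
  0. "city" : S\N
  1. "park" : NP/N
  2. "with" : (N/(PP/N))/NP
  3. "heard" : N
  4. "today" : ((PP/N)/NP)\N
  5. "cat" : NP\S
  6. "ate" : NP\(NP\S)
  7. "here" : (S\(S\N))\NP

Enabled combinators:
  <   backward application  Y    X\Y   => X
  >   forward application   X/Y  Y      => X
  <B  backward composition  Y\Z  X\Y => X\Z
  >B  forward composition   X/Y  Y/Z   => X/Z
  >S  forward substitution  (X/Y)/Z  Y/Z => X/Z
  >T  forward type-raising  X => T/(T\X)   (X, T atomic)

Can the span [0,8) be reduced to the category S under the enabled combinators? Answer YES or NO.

YES

[0,8] S   <
  [0,1] "city" : S\N
  [1,8] S\(S\N)   <
    [1,7] NP   >
      [1,2] "park" : NP/N
      [2,7] N   >
        [2,5] N/NP   >S
          [2,3] "with" : (N/(PP/N))/NP
          [3,5] (PP/N)/NP   <
            [3,4] "heard" : N
            [4,5] "today" : ((PP/N)/NP)\N
        [5,7] NP   <
          [5,6] "cat" : NP\S
          [6,7] "ate" : NP\(NP\S)
    [7,8] "here" : (S\(S\N))\NP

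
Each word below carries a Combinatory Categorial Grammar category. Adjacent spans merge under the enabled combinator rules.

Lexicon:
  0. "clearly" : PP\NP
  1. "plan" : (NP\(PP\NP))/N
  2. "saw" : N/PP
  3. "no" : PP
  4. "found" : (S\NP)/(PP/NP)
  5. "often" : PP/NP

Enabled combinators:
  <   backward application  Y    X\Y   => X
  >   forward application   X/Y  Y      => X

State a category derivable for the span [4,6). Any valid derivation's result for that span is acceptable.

[0,6] S   <
  [0,4] NP   <
    [0,1] "clearly" : PP\NP
    [1,4] NP\(PP\NP)   >
      [1,2] "plan" : (NP\(PP\NP))/N
      [2,4] N   >
        [2,3] "saw" : N/PP
        [3,4] "no" : PP
  [4,6] S\NP   >
    [4,5] "found" : (S\NP)/(PP/NP)
    [5,6] "often" : PP/NP

S\NP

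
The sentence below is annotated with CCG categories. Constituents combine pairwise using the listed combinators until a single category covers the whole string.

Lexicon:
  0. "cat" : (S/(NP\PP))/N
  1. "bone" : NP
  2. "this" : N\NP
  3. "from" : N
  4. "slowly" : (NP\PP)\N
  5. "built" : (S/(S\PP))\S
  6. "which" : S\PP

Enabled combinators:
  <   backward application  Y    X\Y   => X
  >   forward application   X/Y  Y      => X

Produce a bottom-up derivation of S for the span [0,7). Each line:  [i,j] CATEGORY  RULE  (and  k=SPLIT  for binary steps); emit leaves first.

[0,1] (S/(NP\PP))/N  lex  "cat"
[1,2] NP  lex  "bone"
[2,3] N\NP  lex  "this"
[1,3] N  <  k=2
[0,3] S/(NP\PP)  >  k=1
[3,4] N  lex  "from"
[4,5] (NP\PP)\N  lex  "slowly"
[3,5] NP\PP  <  k=4
[0,5] S  >  k=3
[5,6] (S/(S\PP))\S  lex  "built"
[0,6] S/(S\PP)  <  k=5
[6,7] S\PP  lex  "which"
[0,7] S  >  k=6

[0,7] S   >
  [0,6] S/(S\PP)   <
    [0,5] S   >
      [0,3] S/(NP\PP)   >
        [0,1] "cat" : (S/(NP\PP))/N
        [1,3] N   <
          [1,2] "bone" : NP
          [2,3] "this" : N\NP
      [3,5] NP\PP   <
        [3,4] "from" : N
        [4,5] "slowly" : (NP\PP)\N
    [5,6] "built" : (S/(S\PP))\S
  [6,7] "which" : S\PP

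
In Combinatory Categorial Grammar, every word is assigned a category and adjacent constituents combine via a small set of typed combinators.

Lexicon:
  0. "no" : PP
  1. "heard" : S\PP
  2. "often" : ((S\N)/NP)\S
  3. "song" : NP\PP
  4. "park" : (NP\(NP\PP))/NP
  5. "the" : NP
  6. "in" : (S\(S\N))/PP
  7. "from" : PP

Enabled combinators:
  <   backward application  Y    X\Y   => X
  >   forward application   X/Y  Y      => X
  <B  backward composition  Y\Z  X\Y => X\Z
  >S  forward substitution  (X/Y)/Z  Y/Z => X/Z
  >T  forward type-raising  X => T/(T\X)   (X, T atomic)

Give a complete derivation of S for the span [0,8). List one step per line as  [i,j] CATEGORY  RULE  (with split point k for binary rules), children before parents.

[0,1] PP  lex  "no"
[1,2] S\PP  lex  "heard"
[0,2] S  <  k=1
[2,3] ((S\N)/NP)\S  lex  "often"
[0,3] (S\N)/NP  <  k=2
[3,4] NP\PP  lex  "song"
[4,5] (NP\(NP\PP))/NP  lex  "park"
[5,6] NP  lex  "the"
[4,6] NP\(NP\PP)  >  k=5
[3,6] NP  <  k=4
[0,6] S\N  >  k=3
[6,7] (S\(S\N))/PP  lex  "in"
[7,8] PP  lex  "from"
[6,8] S\(S\N)  >  k=7
[0,8] S  <  k=6

[0,8] S   <
  [0,6] S\N   >
    [0,3] (S\N)/NP   <
      [0,2] S   <
        [0,1] "no" : PP
        [1,2] "heard" : S\PP
      [2,3] "often" : ((S\N)/NP)\S
    [3,6] NP   <
      [3,4] "song" : NP\PP
      [4,6] NP\(NP\PP)   >
        [4,5] "park" : (NP\(NP\PP))/NP
        [5,6] "the" : NP
  [6,8] S\(S\N)   >
    [6,7] "in" : (S\(S\N))/PP
    [7,8] "from" : PP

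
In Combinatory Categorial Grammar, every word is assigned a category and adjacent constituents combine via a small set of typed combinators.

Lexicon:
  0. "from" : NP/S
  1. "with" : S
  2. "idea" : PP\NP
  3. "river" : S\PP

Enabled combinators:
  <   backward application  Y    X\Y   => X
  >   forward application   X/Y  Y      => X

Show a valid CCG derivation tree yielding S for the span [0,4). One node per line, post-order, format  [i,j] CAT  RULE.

[0,4] S   <
  [0,3] PP   <
    [0,2] NP   >
      [0,1] "from" : NP/S
      [1,2] "with" : S
    [2,3] "idea" : PP\NP
  [3,4] "river" : S\PP

[0,1] NP/S  lex  "from"
[1,2] S  lex  "with"
[0,2] NP  >  k=1
[2,3] PP\NP  lex  "idea"
[0,3] PP  <  k=2
[3,4] S\PP  lex  "river"
[0,4] S  <  k=3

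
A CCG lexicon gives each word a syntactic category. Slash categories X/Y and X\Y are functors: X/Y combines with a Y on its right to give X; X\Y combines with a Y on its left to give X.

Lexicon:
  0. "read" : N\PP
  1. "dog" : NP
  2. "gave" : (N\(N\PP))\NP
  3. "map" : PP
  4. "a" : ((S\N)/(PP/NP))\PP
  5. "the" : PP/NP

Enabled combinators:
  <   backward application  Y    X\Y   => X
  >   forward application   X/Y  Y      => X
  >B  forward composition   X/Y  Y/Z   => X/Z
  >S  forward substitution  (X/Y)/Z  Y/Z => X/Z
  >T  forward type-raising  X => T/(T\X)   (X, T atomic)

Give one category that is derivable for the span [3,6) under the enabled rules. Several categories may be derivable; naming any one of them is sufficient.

[0,6] S   <
  [0,3] N   <
    [0,1] "read" : N\PP
    [1,3] N\(N\PP)   <
      [1,2] "dog" : NP
      [2,3] "gave" : (N\(N\PP))\NP
  [3,6] S\N   >
    [3,5] (S\N)/(PP/NP)   <
      [3,4] "map" : PP
      [4,5] "a" : ((S\N)/(PP/NP))\PP
    [5,6] "the" : PP/NP

S\N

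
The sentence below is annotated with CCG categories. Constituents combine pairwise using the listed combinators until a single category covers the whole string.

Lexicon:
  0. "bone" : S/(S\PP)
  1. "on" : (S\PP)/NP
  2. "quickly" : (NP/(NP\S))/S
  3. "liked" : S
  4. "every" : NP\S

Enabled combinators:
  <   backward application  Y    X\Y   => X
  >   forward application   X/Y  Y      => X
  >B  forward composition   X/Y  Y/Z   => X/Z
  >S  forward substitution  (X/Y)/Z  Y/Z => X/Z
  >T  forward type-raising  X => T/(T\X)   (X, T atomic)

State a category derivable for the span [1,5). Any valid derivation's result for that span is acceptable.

[0,5] S   >
  [0,1] "bone" : S/(S\PP)
  [1,5] S\PP   >
    [1,2] "on" : (S\PP)/NP
    [2,5] NP   >
      [2,4] NP/(NP\S)   >
        [2,3] "quickly" : (NP/(NP\S))/S
        [3,4] "liked" : S
      [4,5] "every" : NP\S

S\PP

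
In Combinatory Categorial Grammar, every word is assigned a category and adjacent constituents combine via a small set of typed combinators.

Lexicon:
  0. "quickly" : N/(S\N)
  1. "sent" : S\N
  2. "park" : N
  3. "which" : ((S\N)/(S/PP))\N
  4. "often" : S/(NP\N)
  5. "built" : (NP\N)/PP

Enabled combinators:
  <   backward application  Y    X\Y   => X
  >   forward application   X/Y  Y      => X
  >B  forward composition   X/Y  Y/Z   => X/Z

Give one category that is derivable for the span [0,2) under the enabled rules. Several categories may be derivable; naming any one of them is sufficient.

N

[0,6] S   <
  [0,2] N   >
    [0,1] "quickly" : N/(S\N)
    [1,2] "sent" : S\N
  [2,6] S\N   >
    [2,4] (S\N)/(S/PP)   <
      [2,3] "park" : N
      [3,4] "which" : ((S\N)/(S/PP))\N
    [4,6] S/PP   >B
      [4,5] "often" : S/(NP\N)
      [5,6] "built" : (NP\N)/PP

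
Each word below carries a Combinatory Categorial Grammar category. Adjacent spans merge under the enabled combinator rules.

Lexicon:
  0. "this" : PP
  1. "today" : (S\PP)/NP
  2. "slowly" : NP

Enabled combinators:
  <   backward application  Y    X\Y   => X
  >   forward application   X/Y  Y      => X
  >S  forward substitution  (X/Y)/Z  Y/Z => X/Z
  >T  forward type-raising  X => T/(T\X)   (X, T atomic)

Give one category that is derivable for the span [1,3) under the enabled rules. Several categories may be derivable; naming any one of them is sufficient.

[0,3] S   >
  [0,1] S/(S\PP)   >T
    [0,1] "this" : PP
  [1,3] S\PP   >
    [1,2] "today" : (S\PP)/NP
    [2,3] "slowly" : NP

S\PP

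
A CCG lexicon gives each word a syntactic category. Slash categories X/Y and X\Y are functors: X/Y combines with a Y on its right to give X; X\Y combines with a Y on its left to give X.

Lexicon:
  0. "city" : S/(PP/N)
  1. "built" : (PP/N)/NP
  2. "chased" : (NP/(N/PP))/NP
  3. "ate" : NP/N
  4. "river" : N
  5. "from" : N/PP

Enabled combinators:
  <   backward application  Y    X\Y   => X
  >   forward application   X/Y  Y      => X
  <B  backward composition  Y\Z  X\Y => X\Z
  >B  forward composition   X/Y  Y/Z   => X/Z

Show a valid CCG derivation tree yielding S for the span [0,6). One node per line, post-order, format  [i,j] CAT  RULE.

[0,6] S   >
  [0,2] S/NP   >B
    [0,1] "city" : S/(PP/N)
    [1,2] "built" : (PP/N)/NP
  [2,6] NP   >
    [2,5] NP/(N/PP)   >
      [2,3] "chased" : (NP/(N/PP))/NP
      [3,5] NP   >
        [3,4] "ate" : NP/N
        [4,5] "river" : N
    [5,6] "from" : N/PP

[0,1] S/(PP/N)  lex  "city"
[1,2] (PP/N)/NP  lex  "built"
[0,2] S/NP  >B  k=1
[2,3] (NP/(N/PP))/NP  lex  "chased"
[3,4] NP/N  lex  "ate"
[4,5] N  lex  "river"
[3,5] NP  >  k=4
[2,5] NP/(N/PP)  >  k=3
[5,6] N/PP  lex  "from"
[2,6] NP  >  k=5
[0,6] S  >  k=2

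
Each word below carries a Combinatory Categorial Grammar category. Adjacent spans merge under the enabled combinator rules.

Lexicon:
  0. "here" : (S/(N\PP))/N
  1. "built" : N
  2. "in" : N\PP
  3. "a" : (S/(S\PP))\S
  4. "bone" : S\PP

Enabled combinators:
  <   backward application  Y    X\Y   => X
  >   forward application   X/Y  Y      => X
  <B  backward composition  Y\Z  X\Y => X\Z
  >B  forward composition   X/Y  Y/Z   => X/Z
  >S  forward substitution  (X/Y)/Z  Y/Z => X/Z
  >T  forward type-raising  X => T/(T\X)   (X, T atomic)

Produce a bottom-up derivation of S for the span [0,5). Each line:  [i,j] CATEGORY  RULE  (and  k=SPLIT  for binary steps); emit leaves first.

[0,5] S   >
  [0,4] S/(S\PP)   <
    [0,3] S   >
      [0,2] S/(N\PP)   >
        [0,1] "here" : (S/(N\PP))/N
        [1,2] "built" : N
      [2,3] "in" : N\PP
    [3,4] "a" : (S/(S\PP))\S
  [4,5] "bone" : S\PP

[0,1] (S/(N\PP))/N  lex  "here"
[1,2] N  lex  "built"
[0,2] S/(N\PP)  >  k=1
[2,3] N\PP  lex  "in"
[0,3] S  >  k=2
[3,4] (S/(S\PP))\S  lex  "a"
[0,4] S/(S\PP)  <  k=3
[4,5] S\PP  lex  "bone"
[0,5] S  >  k=4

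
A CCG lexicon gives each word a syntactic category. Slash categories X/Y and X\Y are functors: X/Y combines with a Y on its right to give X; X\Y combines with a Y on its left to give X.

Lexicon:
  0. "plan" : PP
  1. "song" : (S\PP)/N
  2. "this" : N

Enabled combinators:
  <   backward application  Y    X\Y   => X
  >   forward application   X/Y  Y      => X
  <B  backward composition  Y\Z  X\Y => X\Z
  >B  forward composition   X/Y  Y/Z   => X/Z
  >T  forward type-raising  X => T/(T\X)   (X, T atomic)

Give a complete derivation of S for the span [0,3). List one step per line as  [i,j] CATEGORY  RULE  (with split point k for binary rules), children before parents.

[0,3] S   <
  [0,1] "plan" : PP
  [1,3] S\PP   >
    [1,2] "song" : (S\PP)/N
    [2,3] "this" : N

[0,1] PP  lex  "plan"
[1,2] (S\PP)/N  lex  "song"
[2,3] N  lex  "this"
[1,3] S\PP  >  k=2
[0,3] S  <  k=1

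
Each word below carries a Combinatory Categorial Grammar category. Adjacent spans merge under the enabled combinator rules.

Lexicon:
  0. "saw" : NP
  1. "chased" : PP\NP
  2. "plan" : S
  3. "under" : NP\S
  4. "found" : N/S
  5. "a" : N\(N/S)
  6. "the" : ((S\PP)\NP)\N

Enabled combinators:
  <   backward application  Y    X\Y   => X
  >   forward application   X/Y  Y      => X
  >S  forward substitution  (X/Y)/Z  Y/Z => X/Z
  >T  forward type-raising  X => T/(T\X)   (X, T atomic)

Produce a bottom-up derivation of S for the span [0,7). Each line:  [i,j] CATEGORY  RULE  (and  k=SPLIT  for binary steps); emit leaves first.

[0,7] S   <
  [0,2] PP   <
    [0,1] "saw" : NP
    [1,2] "chased" : PP\NP
  [2,7] S\PP   <
    [2,4] NP   >
      [2,3] NP/(NP\S)   >T
        [2,3] "plan" : S
      [3,4] "under" : NP\S
    [4,7] (S\PP)\NP   <
      [4,6] N   <
        [4,5] "found" : N/S
        [5,6] "a" : N\(N/S)
      [6,7] "the" : ((S\PP)\NP)\N

[0,1] NP  lex  "saw"
[1,2] PP\NP  lex  "chased"
[0,2] PP  <  k=1
[2,3] S  lex  "plan"
[2,3] NP/(NP\S)  >T
[3,4] NP\S  lex  "under"
[2,4] NP  >  k=3
[4,5] N/S  lex  "found"
[5,6] N\(N/S)  lex  "a"
[4,6] N  <  k=5
[6,7] ((S\PP)\NP)\N  lex  "the"
[4,7] (S\PP)\NP  <  k=6
[2,7] S\PP  <  k=4
[0,7] S  <  k=2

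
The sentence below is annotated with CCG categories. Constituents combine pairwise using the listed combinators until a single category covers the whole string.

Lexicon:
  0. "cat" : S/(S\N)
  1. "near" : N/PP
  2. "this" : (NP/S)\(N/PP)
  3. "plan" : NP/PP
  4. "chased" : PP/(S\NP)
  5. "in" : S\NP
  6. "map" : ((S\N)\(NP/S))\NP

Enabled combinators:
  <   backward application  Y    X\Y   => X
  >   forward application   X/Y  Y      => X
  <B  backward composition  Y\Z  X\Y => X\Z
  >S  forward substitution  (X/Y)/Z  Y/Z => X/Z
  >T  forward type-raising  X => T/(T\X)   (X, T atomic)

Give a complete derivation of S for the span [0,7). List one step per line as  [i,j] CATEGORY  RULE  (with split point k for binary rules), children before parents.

[0,7] S   >
  [0,1] "cat" : S/(S\N)
  [1,7] S\N   <
    [1,3] NP/S   <
      [1,2] "near" : N/PP
      [2,3] "this" : (NP/S)\(N/PP)
    [3,7] (S\N)\(NP/S)   <
      [3,6] NP   >
        [3,4] "plan" : NP/PP
        [4,6] PP   >
          [4,5] "chased" : PP/(S\NP)
          [5,6] "in" : S\NP
      [6,7] "map" : ((S\N)\(NP/S))\NP

[0,1] S/(S\N)  lex  "cat"
[1,2] N/PP  lex  "near"
[2,3] (NP/S)\(N/PP)  lex  "this"
[1,3] NP/S  <  k=2
[3,4] NP/PP  lex  "plan"
[4,5] PP/(S\NP)  lex  "chased"
[5,6] S\NP  lex  "in"
[4,6] PP  >  k=5
[3,6] NP  >  k=4
[6,7] ((S\N)\(NP/S))\NP  lex  "map"
[3,7] (S\N)\(NP/S)  <  k=6
[1,7] S\N  <  k=3
[0,7] S  >  k=1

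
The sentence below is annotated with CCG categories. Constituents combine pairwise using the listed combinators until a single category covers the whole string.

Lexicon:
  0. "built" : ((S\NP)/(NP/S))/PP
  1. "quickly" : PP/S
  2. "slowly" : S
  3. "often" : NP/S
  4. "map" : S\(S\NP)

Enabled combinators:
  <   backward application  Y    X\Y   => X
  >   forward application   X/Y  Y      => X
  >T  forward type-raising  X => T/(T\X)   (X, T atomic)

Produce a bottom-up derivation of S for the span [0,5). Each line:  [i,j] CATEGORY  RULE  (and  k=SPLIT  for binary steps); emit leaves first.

[0,5] S   <
  [0,4] S\NP   >
    [0,3] (S\NP)/(NP/S)   >
      [0,1] "built" : ((S\NP)/(NP/S))/PP
      [1,3] PP   >
        [1,2] "quickly" : PP/S
        [2,3] "slowly" : S
    [3,4] "often" : NP/S
  [4,5] "map" : S\(S\NP)

[0,1] ((S\NP)/(NP/S))/PP  lex  "built"
[1,2] PP/S  lex  "quickly"
[2,3] S  lex  "slowly"
[1,3] PP  >  k=2
[0,3] (S\NP)/(NP/S)  >  k=1
[3,4] NP/S  lex  "often"
[0,4] S\NP  >  k=3
[4,5] S\(S\NP)  lex  "map"
[0,5] S  <  k=4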